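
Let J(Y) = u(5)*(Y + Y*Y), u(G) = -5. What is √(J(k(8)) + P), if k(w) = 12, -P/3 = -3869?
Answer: 3*√1203 ≈ 104.05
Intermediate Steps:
P = 11607 (P = -3*(-3869) = 11607)
J(Y) = -5*Y - 5*Y² (J(Y) = -5*(Y + Y*Y) = -5*(Y + Y²) = -5*Y - 5*Y²)
√(J(k(8)) + P) = √(-5*12*(1 + 12) + 11607) = √(-5*12*13 + 11607) = √(-780 + 11607) = √10827 = 3*√1203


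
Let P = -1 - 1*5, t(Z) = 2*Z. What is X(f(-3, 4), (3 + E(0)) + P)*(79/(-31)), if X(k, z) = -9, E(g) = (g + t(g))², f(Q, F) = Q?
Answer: 711/31 ≈ 22.935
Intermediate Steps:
E(g) = 9*g² (E(g) = (g + 2*g)² = (3*g)² = 9*g²)
P = -6 (P = -1 - 5 = -6)
X(f(-3, 4), (3 + E(0)) + P)*(79/(-31)) = -711/(-31) = -711*(-1)/31 = -9*(-79/31) = 711/31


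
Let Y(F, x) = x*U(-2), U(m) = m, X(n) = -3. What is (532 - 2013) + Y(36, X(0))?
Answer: -1475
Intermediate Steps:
Y(F, x) = -2*x (Y(F, x) = x*(-2) = -2*x)
(532 - 2013) + Y(36, X(0)) = (532 - 2013) - 2*(-3) = -1481 + 6 = -1475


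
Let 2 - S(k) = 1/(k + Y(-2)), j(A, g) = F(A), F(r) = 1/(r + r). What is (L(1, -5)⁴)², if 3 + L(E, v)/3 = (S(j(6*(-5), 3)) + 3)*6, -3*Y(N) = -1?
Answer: 1970159940665516705121/16983563041 ≈ 1.1600e+11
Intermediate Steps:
Y(N) = ⅓ (Y(N) = -⅓*(-1) = ⅓)
F(r) = 1/(2*r)
j(A, g) = 1/(2*A)
S(k) = 2 - 1/(⅓ + k) (S(k) = 2 - 1/(k + ⅓) = 2 - 1/(⅓ + k))
L(E, v) = 459/19 (L(E, v) = -9 + 3*(((-1 + 6*(1/(2*((6*(-5))))))/(1 + 3*(1/(2*((6*(-5)))))) + 3)*6) = -9 + 3*(((-1 + 6*((½)/(-30)))/(1 + 3*((½)/(-30))) + 3)*6) = -9 + 3*(((-1 + 6*((½)*(-1/30)))/(1 + 3*((½)*(-1/30))) + 3)*6) = -9 + 3*(((-1 + 6*(-1/60))/(1 + 3*(-1/60)) + 3)*6) = -9 + 3*(((-1 - ⅒)/(1 - 1/20) + 3)*6) = -9 + 3*((-11/10/(19/20) + 3)*6) = -9 + 3*(((20/19)*(-11/10) + 3)*6) = -9 + 3*((-22/19 + 3)*6) = -9 + 3*((35/19)*6) = -9 + 3*(210/19) = -9 + 630/19 = 459/19)
(L(1, -5)⁴)² = ((459/19)⁴)² = (44386483761/130321)² = 1970159940665516705121/16983563041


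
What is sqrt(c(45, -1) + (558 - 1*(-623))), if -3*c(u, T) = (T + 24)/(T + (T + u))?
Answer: sqrt(19650054)/129 ≈ 34.363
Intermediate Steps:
c(u, T) = -(24 + T)/(3*(u + 2*T)) (c(u, T) = -(T + 24)/(3*(T + (T + u))) = -(24 + T)/(3*(u + 2*T)))
sqrt(c(45, -1) + (558 - 1*(-623))) = sqrt((-24 - 1*(-1))/(3*(45 + 2*(-1))) + (558 - 1*(-623))) = sqrt((-24 + 1)/(3*(45 - 2)) + (558 + 623)) = sqrt((1/3)*(-23)/43 + 1181) = sqrt((1/3)*(1/43)*(-23) + 1181) = sqrt(-23/129 + 1181) = sqrt(152326/129) = sqrt(19650054)/129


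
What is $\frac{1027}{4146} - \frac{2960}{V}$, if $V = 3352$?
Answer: $- \frac{1103707}{1737174} \approx -0.63535$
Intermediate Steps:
$\frac{1027}{4146} - \frac{2960}{V} = \frac{1027}{4146} - \frac{2960}{3352} = 1027 \cdot \frac{1}{4146} - \frac{370}{419} = \frac{1027}{4146} - \frac{370}{419} = - \frac{1103707}{1737174}$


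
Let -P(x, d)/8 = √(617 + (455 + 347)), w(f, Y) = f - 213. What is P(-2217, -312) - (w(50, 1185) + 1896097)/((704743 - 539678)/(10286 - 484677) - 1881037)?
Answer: 149902337699/148724531422 - 8*√1419 ≈ -300.35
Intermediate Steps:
w(f, Y) = -213 + f
P(x, d) = -8*√1419 (P(x, d) = -8*√(617 + (455 + 347)) = -8*√(617 + 802) = -8*√1419)
P(-2217, -312) - (w(50, 1185) + 1896097)/((704743 - 539678)/(10286 - 484677) - 1881037) = -8*√1419 - ((-213 + 50) + 1896097)/((704743 - 539678)/(10286 - 484677) - 1881037) = -8*√1419 - (-163 + 1896097)/(165065/(-474391) - 1881037) = -8*√1419 - 1895934/(165065*(-1/474391) - 1881037) = -8*√1419 - 1895934/(-165065/474391 - 1881037) = -8*√1419 - 1895934/(-892347188532/474391) = -8*√1419 - 1895934*(-474391)/892347188532 = -8*√1419 - 1*(-149902337699/148724531422) = -8*√1419 + 149902337699/148724531422 = 149902337699/148724531422 - 8*√1419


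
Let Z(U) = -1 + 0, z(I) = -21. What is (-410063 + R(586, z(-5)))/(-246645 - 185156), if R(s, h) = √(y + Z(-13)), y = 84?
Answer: 410063/431801 - √83/431801 ≈ 0.94964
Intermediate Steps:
Z(U) = -1
R(s, h) = √83 (R(s, h) = √(84 - 1) = √83)
(-410063 + R(586, z(-5)))/(-246645 - 185156) = (-410063 + √83)/(-246645 - 185156) = (-410063 + √83)/(-431801) = (-410063 + √83)*(-1/431801) = 410063/431801 - √83/431801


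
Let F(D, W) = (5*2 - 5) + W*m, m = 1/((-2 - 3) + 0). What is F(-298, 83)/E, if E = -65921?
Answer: 58/329605 ≈ 0.00017597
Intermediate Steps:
m = -⅕ (m = 1/(-5 + 0) = 1/(-5) = -⅕ ≈ -0.20000)
F(D, W) = 5 - W/5 (F(D, W) = (5*2 - 5) + W*(-⅕) = (10 - 5) - W/5 = 5 - W/5)
F(-298, 83)/E = (5 - ⅕*83)/(-65921) = (5 - 83/5)*(-1/65921) = -58/5*(-1/65921) = 58/329605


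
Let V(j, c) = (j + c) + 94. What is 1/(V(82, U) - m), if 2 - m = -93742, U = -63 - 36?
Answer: -1/93667 ≈ -1.0676e-5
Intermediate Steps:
U = -99
m = 93744 (m = 2 - 1*(-93742) = 2 + 93742 = 93744)
V(j, c) = 94 + c + j (V(j, c) = (c + j) + 94 = 94 + c + j)
1/(V(82, U) - m) = 1/((94 - 99 + 82) - 1*93744) = 1/(77 - 93744) = 1/(-93667) = -1/93667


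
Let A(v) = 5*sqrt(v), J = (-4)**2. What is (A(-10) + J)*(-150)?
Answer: -2400 - 750*I*sqrt(10) ≈ -2400.0 - 2371.7*I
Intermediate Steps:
J = 16
(A(-10) + J)*(-150) = (5*sqrt(-10) + 16)*(-150) = (5*(I*sqrt(10)) + 16)*(-150) = (5*I*sqrt(10) + 16)*(-150) = (16 + 5*I*sqrt(10))*(-150) = -2400 - 750*I*sqrt(10)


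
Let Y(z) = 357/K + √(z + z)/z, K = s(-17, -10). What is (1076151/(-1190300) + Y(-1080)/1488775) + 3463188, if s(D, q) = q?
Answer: 72200886477861309/20848104500 - I*√15/133989750 ≈ 3.4632e+6 - 2.8905e-8*I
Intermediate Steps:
K = -10
Y(z) = -357/10 + √2/√z (Y(z) = 357/(-10) + √(z + z)/z = 357*(-⅒) + √(2*z)/z = -357/10 + (√2*√z)/z = -357/10 + √2/√z)
(1076151/(-1190300) + Y(-1080)/1488775) + 3463188 = (1076151/(-1190300) + (-357/10 + √2/√(-1080))/1488775) + 3463188 = (1076151*(-1/1190300) + (-357/10 + √2*(-I*√30/180))*(1/1488775)) + 3463188 = (-1076151/1190300 + (-357/10 - I*√15/90)*(1/1488775)) + 3463188 = (-1076151/1190300 + (-21/875750 - I*√15/133989750)) + 3463188 = (-18849284691/20848104500 - I*√15/133989750) + 3463188 = 72200886477861309/20848104500 - I*√15/133989750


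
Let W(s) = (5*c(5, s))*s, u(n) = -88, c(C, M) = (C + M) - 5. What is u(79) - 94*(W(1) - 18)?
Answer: 1134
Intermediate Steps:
c(C, M) = -5 + C + M
W(s) = 5*s**2 (W(s) = (5*(-5 + 5 + s))*s = (5*s)*s = 5*s**2)
u(79) - 94*(W(1) - 18) = -88 - 94*(5*1**2 - 18) = -88 - 94*(5*1 - 18) = -88 - 94*(5 - 18) = -88 - 94*(-13) = -88 + 1222 = 1134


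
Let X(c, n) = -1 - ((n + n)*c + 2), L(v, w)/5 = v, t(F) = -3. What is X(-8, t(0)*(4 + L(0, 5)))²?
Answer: 38025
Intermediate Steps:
L(v, w) = 5*v
X(c, n) = -3 - 2*c*n (X(c, n) = -1 - ((2*n)*c + 2) = -1 - (2*c*n + 2) = -1 - (2 + 2*c*n) = -1 + (-2 - 2*c*n) = -3 - 2*c*n)
X(-8, t(0)*(4 + L(0, 5)))² = (-3 - 2*(-8)*(-3*(4 + 5*0)))² = (-3 - 2*(-8)*(-3*(4 + 0)))² = (-3 - 2*(-8)*(-3*4))² = (-3 - 2*(-8)*(-12))² = (-3 - 192)² = (-195)² = 38025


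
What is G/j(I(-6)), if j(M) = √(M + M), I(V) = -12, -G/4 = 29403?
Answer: 9801*I*√6 ≈ 24007.0*I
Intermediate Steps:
G = -117612 (G = -4*29403 = -117612)
j(M) = √2*√M (j(M) = √(2*M) = √2*√M)
G/j(I(-6)) = -117612*(-I*√6/12) = -(-9801)*I*√6 = 9801*I*√6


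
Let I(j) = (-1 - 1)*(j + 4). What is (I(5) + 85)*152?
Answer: 10184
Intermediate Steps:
I(j) = -8 - 2*j (I(j) = -2*(4 + j) = -8 - 2*j)
(I(5) + 85)*152 = ((-8 - 2*5) + 85)*152 = ((-8 - 10) + 85)*152 = (-18 + 85)*152 = 67*152 = 10184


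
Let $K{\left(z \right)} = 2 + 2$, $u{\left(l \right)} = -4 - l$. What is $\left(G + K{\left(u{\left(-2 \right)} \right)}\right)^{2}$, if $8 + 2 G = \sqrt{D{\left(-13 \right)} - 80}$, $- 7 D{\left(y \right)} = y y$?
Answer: $- \frac{729}{28} \approx -26.036$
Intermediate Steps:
$D{\left(y \right)} = - \frac{y^{2}}{7}$ ($D{\left(y \right)} = - \frac{y y}{7} = - \frac{y^{2}}{7}$)
$K{\left(z \right)} = 4$
$G = -4 + \frac{27 i \sqrt{7}}{14}$ ($G = -4 + \frac{\sqrt{- \frac{\left(-13\right)^{2}}{7} - 80}}{2} = -4 + \frac{\sqrt{\left(- \frac{1}{7}\right) 169 - 80}}{2} = -4 + \frac{\sqrt{- \frac{169}{7} - 80}}{2} = -4 + \frac{\sqrt{- \frac{729}{7}}}{2} = -4 + \frac{\frac{27}{7} i \sqrt{7}}{2} = -4 + \frac{27 i \sqrt{7}}{14} \approx -4.0 + 5.1025 i$)
$\left(G + K{\left(u{\left(-2 \right)} \right)}\right)^{2} = \left(\left(-4 + \frac{27 i \sqrt{7}}{14}\right) + 4\right)^{2} = \left(\frac{27 i \sqrt{7}}{14}\right)^{2} = - \frac{729}{28}$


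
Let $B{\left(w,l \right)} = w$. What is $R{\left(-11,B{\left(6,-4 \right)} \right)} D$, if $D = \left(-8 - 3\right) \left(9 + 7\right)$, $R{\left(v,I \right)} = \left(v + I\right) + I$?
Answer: $-176$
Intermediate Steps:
$R{\left(v,I \right)} = v + 2 I$ ($R{\left(v,I \right)} = \left(I + v\right) + I = v + 2 I$)
$D = -176$ ($D = \left(-11\right) 16 = -176$)
$R{\left(-11,B{\left(6,-4 \right)} \right)} D = \left(-11 + 2 \cdot 6\right) \left(-176\right) = \left(-11 + 12\right) \left(-176\right) = 1 \left(-176\right) = -176$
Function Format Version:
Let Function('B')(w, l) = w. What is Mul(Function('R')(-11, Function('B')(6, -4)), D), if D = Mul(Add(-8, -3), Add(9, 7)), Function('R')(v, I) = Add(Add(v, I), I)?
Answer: -176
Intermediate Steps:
Function('R')(v, I) = Add(v, Mul(2, I)) (Function('R')(v, I) = Add(Add(I, v), I) = Add(v, Mul(2, I)))
D = -176 (D = Mul(-11, 16) = -176)
Mul(Function('R')(-11, Function('B')(6, -4)), D) = Mul(Add(-11, Mul(2, 6)), -176) = Mul(Add(-11, 12), -176) = Mul(1, -176) = -176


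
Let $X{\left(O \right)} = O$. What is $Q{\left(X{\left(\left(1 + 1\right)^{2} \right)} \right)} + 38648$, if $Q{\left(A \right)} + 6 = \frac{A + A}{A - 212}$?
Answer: $\frac{1004691}{26} \approx 38642.0$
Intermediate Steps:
$Q{\left(A \right)} = -6 + \frac{2 A}{-212 + A}$ ($Q{\left(A \right)} = -6 + \frac{A + A}{A - 212} = -6 + \frac{2 A}{-212 + A}$)
$Q{\left(X{\left(\left(1 + 1\right)^{2} \right)} \right)} + 38648 = \frac{4 \left(318 - \left(1 + 1\right)^{2}\right)}{-212 + \left(1 + 1\right)^{2}} + 38648 = \frac{4 \left(318 - 2^{2}\right)}{-212 + 2^{2}} + 38648 = \frac{4 \left(318 - 4\right)}{-212 + 4} + 38648 = \frac{4 \left(318 - 4\right)}{-208} + 38648 = 4 \left(- \frac{1}{208}\right) 314 + 38648 = - \frac{157}{26} + 38648 = \frac{1004691}{26}$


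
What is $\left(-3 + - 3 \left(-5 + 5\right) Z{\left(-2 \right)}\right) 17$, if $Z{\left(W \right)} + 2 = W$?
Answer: $-51$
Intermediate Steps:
$Z{\left(W \right)} = -2 + W$
$\left(-3 + - 3 \left(-5 + 5\right) Z{\left(-2 \right)}\right) 17 = \left(-3 + - 3 \left(-5 + 5\right) \left(-2 - 2\right)\right) 17 = \left(-3 + \left(-3\right) 0 \left(-4\right)\right) 17 = \left(-3 + 0 \left(-4\right)\right) 17 = \left(-3 + 0\right) 17 = \left(-3\right) 17 = -51$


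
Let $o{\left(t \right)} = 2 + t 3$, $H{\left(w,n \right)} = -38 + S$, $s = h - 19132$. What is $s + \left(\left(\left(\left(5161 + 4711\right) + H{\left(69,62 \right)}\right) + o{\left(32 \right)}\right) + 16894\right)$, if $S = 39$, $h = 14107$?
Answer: $21840$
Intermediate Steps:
$s = -5025$ ($s = 14107 - 19132 = -5025$)
$H{\left(w,n \right)} = 1$ ($H{\left(w,n \right)} = -38 + 39 = 1$)
$o{\left(t \right)} = 2 + 3 t$
$s + \left(\left(\left(\left(5161 + 4711\right) + H{\left(69,62 \right)}\right) + o{\left(32 \right)}\right) + 16894\right) = -5025 + \left(\left(\left(\left(5161 + 4711\right) + 1\right) + \left(2 + 3 \cdot 32\right)\right) + 16894\right) = -5025 + \left(\left(\left(9872 + 1\right) + \left(2 + 96\right)\right) + 16894\right) = -5025 + \left(\left(9873 + 98\right) + 16894\right) = -5025 + \left(9971 + 16894\right) = -5025 + 26865 = 21840$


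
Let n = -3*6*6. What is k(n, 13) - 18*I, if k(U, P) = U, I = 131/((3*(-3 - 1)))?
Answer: 177/2 ≈ 88.500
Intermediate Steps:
n = -108 (n = -18*6 = -108)
I = -131/12 (I = 131/((3*(-4))) = 131/(-12) = 131*(-1/12) = -131/12 ≈ -10.917)
k(n, 13) - 18*I = -108 - 18*(-131/12) = -108 + 393/2 = 177/2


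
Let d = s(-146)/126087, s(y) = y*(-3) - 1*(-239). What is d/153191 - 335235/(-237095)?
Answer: 1295039227941662/915916649924523 ≈ 1.4139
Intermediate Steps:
s(y) = 239 - 3*y (s(y) = -3*y + 239 = 239 - 3*y)
d = 677/126087 (d = (239 - 3*(-146))/126087 = (239 + 438)*(1/126087) = 677*(1/126087) = 677/126087 ≈ 0.0053693)
d/153191 - 335235/(-237095) = (677/126087)/153191 - 335235/(-237095) = (677/126087)*(1/153191) - 335235*(-1/237095) = 677/19315393617 + 67047/47419 = 1295039227941662/915916649924523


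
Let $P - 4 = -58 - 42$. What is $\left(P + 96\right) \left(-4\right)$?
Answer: $0$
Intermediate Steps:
$P = -96$ ($P = 4 - 100 = -96$)
$\left(P + 96\right) \left(-4\right) = \left(-96 + 96\right) \left(-4\right) = 0 \left(-4\right) = 0$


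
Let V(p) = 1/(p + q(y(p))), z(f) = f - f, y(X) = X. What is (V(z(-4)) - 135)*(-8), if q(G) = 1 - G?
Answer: 1072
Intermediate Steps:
z(f) = 0
V(p) = 1 (V(p) = 1/(p + (1 - p)) = 1/1 = 1)
(V(z(-4)) - 135)*(-8) = (1 - 135)*(-8) = -134*(-8) = 1072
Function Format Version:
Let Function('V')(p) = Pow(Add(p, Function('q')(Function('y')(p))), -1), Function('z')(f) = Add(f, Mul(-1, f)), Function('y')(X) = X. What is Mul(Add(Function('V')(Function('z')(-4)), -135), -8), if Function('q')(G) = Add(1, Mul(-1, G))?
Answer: 1072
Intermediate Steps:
Function('z')(f) = 0
Function('V')(p) = 1 (Function('V')(p) = Pow(Add(p, Add(1, Mul(-1, p))), -1) = Pow(1, -1) = 1)
Mul(Add(Function('V')(Function('z')(-4)), -135), -8) = Mul(Add(1, -135), -8) = Mul(-134, -8) = 1072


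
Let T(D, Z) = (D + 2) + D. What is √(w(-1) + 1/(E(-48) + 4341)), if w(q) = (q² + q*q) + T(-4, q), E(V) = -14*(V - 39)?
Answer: I*√123604365/5559 ≈ 2.0*I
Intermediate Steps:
E(V) = 546 - 14*V (E(V) = -14*(-39 + V) = 546 - 14*V)
T(D, Z) = 2 + 2*D (T(D, Z) = (2 + D) + D = 2 + 2*D)
w(q) = -6 + 2*q² (w(q) = (q² + q*q) + (2 + 2*(-4)) = (q² + q²) + (2 - 8) = 2*q² - 6 = -6 + 2*q²)
√(w(-1) + 1/(E(-48) + 4341)) = √((-6 + 2*(-1)²) + 1/((546 - 14*(-48)) + 4341)) = √((-6 + 2*1) + 1/((546 + 672) + 4341)) = √((-6 + 2) + 1/(1218 + 4341)) = √(-4 + 1/5559) = √(-22235/5559) = I*√123604365/5559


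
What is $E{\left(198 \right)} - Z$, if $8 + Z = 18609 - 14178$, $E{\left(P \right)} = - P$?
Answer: $-4621$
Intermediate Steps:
$Z = 4423$ ($Z = -8 + \left(18609 - 14178\right) = -8 + 4431 = 4423$)
$E{\left(198 \right)} - Z = \left(-1\right) 198 - 4423 = -198 - 4423 = -4621$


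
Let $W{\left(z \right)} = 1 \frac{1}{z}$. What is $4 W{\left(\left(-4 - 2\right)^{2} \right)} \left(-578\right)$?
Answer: $- \frac{578}{9} \approx -64.222$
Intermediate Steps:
$W{\left(z \right)} = \frac{1}{z}$
$4 W{\left(\left(-4 - 2\right)^{2} \right)} \left(-578\right) = \frac{4}{\left(-4 - 2\right)^{2}} \left(-578\right) = \frac{4}{\left(-6\right)^{2}} \left(-578\right) = \frac{4}{36} \left(-578\right) = 4 \cdot \frac{1}{36} \left(-578\right) = \frac{1}{9} \left(-578\right) = - \frac{578}{9}$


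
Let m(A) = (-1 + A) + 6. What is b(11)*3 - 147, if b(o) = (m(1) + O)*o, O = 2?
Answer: 117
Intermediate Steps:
m(A) = 5 + A
b(o) = 8*o (b(o) = ((5 + 1) + 2)*o = (6 + 2)*o = 8*o)
b(11)*3 - 147 = (8*11)*3 - 147 = 88*3 - 147 = 264 - 147 = 117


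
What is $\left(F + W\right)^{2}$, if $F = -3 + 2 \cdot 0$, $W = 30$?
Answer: $729$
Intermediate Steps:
$F = -3$ ($F = -3 + 0 = -3$)
$\left(F + W\right)^{2} = \left(-3 + 30\right)^{2} = 27^{2} = 729$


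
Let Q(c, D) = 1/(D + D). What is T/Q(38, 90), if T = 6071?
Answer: 1092780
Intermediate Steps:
Q(c, D) = 1/(2*D)
T/Q(38, 90) = 6071/(((1/2)/90)) = 6071/(((1/2)*(1/90))) = 6071/(1/180) = 6071*180 = 1092780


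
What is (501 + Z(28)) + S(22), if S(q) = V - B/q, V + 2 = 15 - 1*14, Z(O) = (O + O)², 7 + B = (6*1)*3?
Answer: 7271/2 ≈ 3635.5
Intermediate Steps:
B = 11 (B = -7 + (6*1)*3 = -7 + 6*3 = -7 + 18 = 11)
Z(O) = 4*O² (Z(O) = (2*O)² = 4*O²)
V = -1 (V = -2 + (15 - 1*14) = -2 + (15 - 14) = -2 + 1 = -1)
S(q) = -1 - 11/q
(501 + Z(28)) + S(22) = (501 + 4*28²) + (-11 - 1*22)/22 = (501 + 4*784) + (-11 - 22)/22 = (501 + 3136) + (1/22)*(-33) = 3637 - 3/2 = 7271/2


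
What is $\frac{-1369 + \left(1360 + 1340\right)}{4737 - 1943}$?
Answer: $\frac{121}{254} \approx 0.47638$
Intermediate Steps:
$\frac{-1369 + \left(1360 + 1340\right)}{4737 - 1943} = \frac{-1369 + 2700}{2794} = 1331 \cdot \frac{1}{2794} = \frac{121}{254}$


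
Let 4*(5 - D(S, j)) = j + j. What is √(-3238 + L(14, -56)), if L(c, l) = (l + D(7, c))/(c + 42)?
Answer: 3*I*√70539/14 ≈ 56.913*I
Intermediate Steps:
D(S, j) = 5 - j/2 (D(S, j) = 5 - (j + j)/4 = 5 - j/2)
L(c, l) = (5 + l - c/2)/(42 + c) (L(c, l) = (l + (5 - c/2))/(c + 42) = (5 + l - c/2)/(42 + c))
√(-3238 + L(14, -56)) = √(-3238 + (5 - 56 - ½*14)/(42 + 14)) = √(-3238 + (5 - 56 - 7)/56) = √(-3238 + (1/56)*(-58)) = √(-3238 - 29/28) = √(-90693/28) = 3*I*√70539/14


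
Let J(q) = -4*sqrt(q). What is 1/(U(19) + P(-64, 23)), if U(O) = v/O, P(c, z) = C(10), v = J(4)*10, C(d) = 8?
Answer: 19/72 ≈ 0.26389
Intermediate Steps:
v = -80 (v = -4*sqrt(4)*10 = -4*2*10 = -8*10 = -80)
P(c, z) = 8
U(O) = -80/O
1/(U(19) + P(-64, 23)) = 1/(-80/19 + 8) = 1/(72/19) = 19/72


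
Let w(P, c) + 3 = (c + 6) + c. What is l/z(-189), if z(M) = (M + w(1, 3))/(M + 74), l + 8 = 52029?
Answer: 1196483/36 ≈ 33236.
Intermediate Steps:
l = 52021 (l = -8 + 52029 = 52021)
w(P, c) = 3 + 2*c (w(P, c) = -3 + ((c + 6) + c) = -3 + ((6 + c) + c) = -3 + (6 + 2*c) = 3 + 2*c)
z(M) = (9 + M)/(74 + M) (z(M) = (M + (3 + 2*3))/(M + 74) = (M + (3 + 6))/(74 + M) = (M + 9)/(74 + M) = (9 + M)/(74 + M))
l/z(-189) = 52021/(((9 - 189)/(74 - 189))) = 52021/((-180/(-115))) = 52021/((-1/115*(-180))) = 52021/(36/23) = 52021*(23/36) = 1196483/36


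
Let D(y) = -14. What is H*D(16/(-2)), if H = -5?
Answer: 70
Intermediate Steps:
H*D(16/(-2)) = -5*(-14) = 70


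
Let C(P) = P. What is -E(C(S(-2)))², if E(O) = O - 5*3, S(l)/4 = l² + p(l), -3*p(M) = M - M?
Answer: -1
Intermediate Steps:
p(M) = 0 (p(M) = -(M - M)/3 = -⅓*0 = 0)
S(l) = 4*l² (S(l) = 4*(l² + 0) = 4*l²)
E(O) = -15 + O (E(O) = O - 15 = -15 + O)
-E(C(S(-2)))² = -(-15 + 4*(-2)²)² = -(-15 + 4*4)² = -(-15 + 16)² = -1*1² = -1*1 = -1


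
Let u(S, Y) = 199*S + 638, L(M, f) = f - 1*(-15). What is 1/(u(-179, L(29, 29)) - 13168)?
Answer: -1/48151 ≈ -2.0768e-5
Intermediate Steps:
L(M, f) = 15 + f (L(M, f) = f + 15 = 15 + f)
u(S, Y) = 638 + 199*S
1/(u(-179, L(29, 29)) - 13168) = 1/((638 + 199*(-179)) - 13168) = 1/((638 - 35621) - 13168) = 1/(-34983 - 13168) = 1/(-48151) = -1/48151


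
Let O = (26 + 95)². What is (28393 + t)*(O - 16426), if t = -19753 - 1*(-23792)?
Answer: -57891120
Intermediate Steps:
O = 14641 (O = 121² = 14641)
t = 4039 (t = -19753 + 23792 = 4039)
(28393 + t)*(O - 16426) = (28393 + 4039)*(14641 - 16426) = 32432*(-1785) = -57891120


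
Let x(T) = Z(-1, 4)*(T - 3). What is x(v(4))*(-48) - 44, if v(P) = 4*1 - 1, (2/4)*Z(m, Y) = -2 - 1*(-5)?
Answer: -44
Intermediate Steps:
Z(m, Y) = 6 (Z(m, Y) = 2*(-2 - 1*(-5)) = 2*(-2 + 5) = 2*3 = 6)
v(P) = 3 (v(P) = 4 - 1 = 3)
x(T) = -18 + 6*T (x(T) = 6*(T - 3) = 6*(-3 + T) = -18 + 6*T)
x(v(4))*(-48) - 44 = (-18 + 6*3)*(-48) - 44 = (-18 + 18)*(-48) - 44 = 0*(-48) - 44 = 0 - 44 = -44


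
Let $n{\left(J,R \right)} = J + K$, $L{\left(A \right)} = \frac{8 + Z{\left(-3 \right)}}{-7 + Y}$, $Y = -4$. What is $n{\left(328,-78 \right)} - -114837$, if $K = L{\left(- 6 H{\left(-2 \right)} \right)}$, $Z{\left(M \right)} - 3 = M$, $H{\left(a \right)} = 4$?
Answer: $\frac{1266807}{11} \approx 1.1516 \cdot 10^{5}$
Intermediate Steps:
$Z{\left(M \right)} = 3 + M$
$L{\left(A \right)} = - \frac{8}{11}$ ($L{\left(A \right)} = \frac{8 + \left(3 - 3\right)}{-7 - 4} = \frac{8 + 0}{-11} = 8 \left(- \frac{1}{11}\right) = - \frac{8}{11}$)
$K = - \frac{8}{11} \approx -0.72727$
$n{\left(J,R \right)} = - \frac{8}{11} + J$ ($n{\left(J,R \right)} = J - \frac{8}{11} = - \frac{8}{11} + J$)
$n{\left(328,-78 \right)} - -114837 = \left(- \frac{8}{11} + 328\right) - -114837 = \frac{3600}{11} + 114837 = \frac{1266807}{11}$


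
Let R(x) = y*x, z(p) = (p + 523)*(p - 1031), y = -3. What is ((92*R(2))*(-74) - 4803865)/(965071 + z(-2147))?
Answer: -4763017/6126143 ≈ -0.77749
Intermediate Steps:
z(p) = (-1031 + p)*(523 + p) (z(p) = (523 + p)*(-1031 + p) = (-1031 + p)*(523 + p))
R(x) = -3*x
((92*R(2))*(-74) - 4803865)/(965071 + z(-2147)) = ((92*(-3*2))*(-74) - 4803865)/(965071 + (-539213 + (-2147)**2 - 508*(-2147))) = ((92*(-6))*(-74) - 4803865)/(965071 + (-539213 + 4609609 + 1090676)) = (-552*(-74) - 4803865)/(965071 + 5161072) = (40848 - 4803865)/6126143 = -4763017*1/6126143 = -4763017/6126143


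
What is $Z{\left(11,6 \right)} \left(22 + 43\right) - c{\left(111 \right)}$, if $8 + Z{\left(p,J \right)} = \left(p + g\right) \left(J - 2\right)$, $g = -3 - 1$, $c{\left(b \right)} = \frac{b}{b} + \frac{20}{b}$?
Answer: $\frac{144169}{111} \approx 1298.8$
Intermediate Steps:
$c{\left(b \right)} = 1 + \frac{20}{b}$
$g = -4$
$Z{\left(p,J \right)} = -8 + \left(-4 + p\right) \left(-2 + J\right)$ ($Z{\left(p,J \right)} = -8 + \left(p - 4\right) \left(J - 2\right) = -8 + \left(-4 + p\right) \left(-2 + J\right)$)
$Z{\left(11,6 \right)} \left(22 + 43\right) - c{\left(111 \right)} = \left(\left(-4\right) 6 - 22 + 6 \cdot 11\right) \left(22 + 43\right) - \frac{20 + 111}{111} = \left(-24 - 22 + 66\right) 65 - \frac{1}{111} \cdot 131 = 20 \cdot 65 - \frac{131}{111} = 1300 - \frac{131}{111} = \frac{144169}{111}$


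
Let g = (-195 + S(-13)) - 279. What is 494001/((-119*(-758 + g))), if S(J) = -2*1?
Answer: 494001/146846 ≈ 3.3641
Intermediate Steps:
S(J) = -2
g = -476 (g = (-195 - 2) - 279 = -197 - 279 = -476)
494001/((-119*(-758 + g))) = 494001/((-119*(-758 - 476))) = 494001/((-119*(-1234))) = 494001/146846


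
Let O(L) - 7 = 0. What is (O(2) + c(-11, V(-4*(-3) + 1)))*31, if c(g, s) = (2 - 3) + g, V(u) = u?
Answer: -155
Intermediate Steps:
O(L) = 7 (O(L) = 7 + 0 = 7)
c(g, s) = -1 + g
(O(2) + c(-11, V(-4*(-3) + 1)))*31 = (7 + (-1 - 11))*31 = (7 - 12)*31 = -5*31 = -155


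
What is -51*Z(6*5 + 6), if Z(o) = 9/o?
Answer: -51/4 ≈ -12.750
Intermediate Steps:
-51*Z(6*5 + 6) = -459/(6*5 + 6) = -459/(30 + 6) = -459/36 = -51*1/4 = -51/4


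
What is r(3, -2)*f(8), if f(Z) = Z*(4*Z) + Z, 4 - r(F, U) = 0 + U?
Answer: 1584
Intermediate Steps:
r(F, U) = 4 - U (r(F, U) = 4 - (0 + U) = 4 - U)
f(Z) = Z + 4*Z**2 (f(Z) = 4*Z**2 + Z = Z + 4*Z**2)
r(3, -2)*f(8) = (4 - 1*(-2))*(8*(1 + 4*8)) = (4 + 2)*(8*(1 + 32)) = 6*(8*33) = 6*264 = 1584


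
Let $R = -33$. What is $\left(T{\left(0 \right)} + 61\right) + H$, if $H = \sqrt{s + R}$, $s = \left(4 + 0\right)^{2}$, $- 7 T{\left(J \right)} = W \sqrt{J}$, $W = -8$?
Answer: $61 + i \sqrt{17} \approx 61.0 + 4.1231 i$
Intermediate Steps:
$T{\left(J \right)} = \frac{8 \sqrt{J}}{7}$ ($T{\left(J \right)} = - \frac{\left(-8\right) \sqrt{J}}{7} = \frac{8 \sqrt{J}}{7}$)
$s = 16$ ($s = 4^{2} = 16$)
$H = i \sqrt{17}$ ($H = \sqrt{16 - 33} = \sqrt{-17} = i \sqrt{17} \approx 4.1231 i$)
$\left(T{\left(0 \right)} + 61\right) + H = \left(\frac{8 \sqrt{0}}{7} + 61\right) + i \sqrt{17} = \left(\frac{8}{7} \cdot 0 + 61\right) + i \sqrt{17} = \left(0 + 61\right) + i \sqrt{17} = 61 + i \sqrt{17}$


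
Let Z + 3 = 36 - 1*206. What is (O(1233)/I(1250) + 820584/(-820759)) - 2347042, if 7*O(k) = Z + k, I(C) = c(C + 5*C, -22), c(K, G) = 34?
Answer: -229236008187708/97670321 ≈ -2.3470e+6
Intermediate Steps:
I(C) = 34
Z = -173 (Z = -3 + (36 - 1*206) = -3 + (36 - 206) = -3 - 170 = -173)
O(k) = -173/7 + k/7 (O(k) = (-173 + k)/7 = -173/7 + k/7)
(O(1233)/I(1250) + 820584/(-820759)) - 2347042 = ((-173/7 + (1/7)*1233)/34 + 820584/(-820759)) - 2347042 = ((-173/7 + 1233/7)*(1/34) + 820584*(-1/820759)) - 2347042 = ((1060/7)*(1/34) - 820584/820759) - 2347042 = (530/119 - 820584/820759) - 2347042 = 337352774/97670321 - 2347042 = -229236008187708/97670321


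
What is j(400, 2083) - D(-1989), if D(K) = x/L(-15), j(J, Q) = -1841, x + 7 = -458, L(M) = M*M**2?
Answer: -414256/225 ≈ -1841.1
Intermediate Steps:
L(M) = M**3
x = -465 (x = -7 - 458 = -465)
D(K) = 31/225 (D(K) = -465/((-15)**3) = -465/(-3375) = -465*(-1/3375) = 31/225)
j(400, 2083) - D(-1989) = -1841 - 1*31/225 = -1841 - 31/225 = -414256/225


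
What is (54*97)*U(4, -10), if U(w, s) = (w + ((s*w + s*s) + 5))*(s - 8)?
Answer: -6505596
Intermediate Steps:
U(w, s) = (-8 + s)*(5 + w + s² + s*w) (U(w, s) = (w + ((s*w + s²) + 5))*(-8 + s) = (w + ((s² + s*w) + 5))*(-8 + s) = (w + (5 + s² + s*w))*(-8 + s) = (5 + w + s² + s*w)*(-8 + s) = (-8 + s)*(5 + w + s² + s*w))
(54*97)*U(4, -10) = (54*97)*(-40 + (-10)³ - 8*4 - 8*(-10)² + 5*(-10) + 4*(-10)² - 7*(-10)*4) = 5238*(-40 - 1000 - 32 - 8*100 - 50 + 4*100 + 280) = 5238*(-40 - 1000 - 32 - 800 - 50 + 400 + 280) = 5238*(-1242) = -6505596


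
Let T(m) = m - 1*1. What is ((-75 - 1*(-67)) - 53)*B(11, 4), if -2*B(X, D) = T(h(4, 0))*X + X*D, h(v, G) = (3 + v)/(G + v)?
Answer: 12749/8 ≈ 1593.6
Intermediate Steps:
h(v, G) = (3 + v)/(G + v)
T(m) = -1 + m (T(m) = m - 1 = -1 + m)
B(X, D) = -3*X/8 - D*X/2 (B(X, D) = -((-1 + (3 + 4)/(0 + 4))*X + X*D)/2 = -((-1 + 7/4)*X + D*X)/2 = -(3*X/4 + D*X)/2 = -3*X/8 - D*X/2)
((-75 - 1*(-67)) - 53)*B(11, 4) = ((-75 - 1*(-67)) - 53)*(-⅛*11*(3 + 4*4)) = ((-75 + 67) - 53)*(-⅛*11*(3 + 16)) = (-8 - 53)*(-⅛*11*19) = -61*(-209/8) = 12749/8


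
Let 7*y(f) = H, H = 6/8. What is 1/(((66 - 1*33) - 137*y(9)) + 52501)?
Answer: 28/1470541 ≈ 1.9041e-5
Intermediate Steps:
H = ¾ (H = 6*(⅛) = ¾ ≈ 0.75000)
y(f) = 3/28 (y(f) = (⅐)*(¾) = 3/28)
1/(((66 - 1*33) - 137*y(9)) + 52501) = 1/(((66 - 1*33) - 137*3/28) + 52501) = 1/(((66 - 33) - 411/28) + 52501) = 1/((33 - 411/28) + 52501) = 1/(513/28 + 52501) = 1/(1470541/28) = 28/1470541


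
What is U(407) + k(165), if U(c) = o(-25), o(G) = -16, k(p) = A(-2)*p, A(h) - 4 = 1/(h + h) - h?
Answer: 3731/4 ≈ 932.75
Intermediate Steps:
A(h) = 4 + 1/(2*h) - h (A(h) = 4 + (1/(h + h) - h) = 4 + (1/(2*h) - h) = 4 + 1/(2*h) - h)
k(p) = 23*p/4 (k(p) = (4 + (½)/(-2) - 1*(-2))*p = (4 + (½)*(-½) + 2)*p = (4 - ¼ + 2)*p = 23*p/4)
U(c) = -16
U(407) + k(165) = -16 + (23/4)*165 = -16 + 3795/4 = 3731/4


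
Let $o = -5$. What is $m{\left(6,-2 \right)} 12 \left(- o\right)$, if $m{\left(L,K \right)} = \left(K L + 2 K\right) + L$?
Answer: $-600$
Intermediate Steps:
$m{\left(L,K \right)} = L + 2 K + K L$ ($m{\left(L,K \right)} = \left(2 K + K L\right) + L = L + 2 K + K L$)
$m{\left(6,-2 \right)} 12 \left(- o\right) = \left(6 + 2 \left(-2\right) - 12\right) 12 \left(\left(-1\right) \left(-5\right)\right) = \left(6 - 4 - 12\right) 12 \cdot 5 = \left(-10\right) 12 \cdot 5 = \left(-120\right) 5 = -600$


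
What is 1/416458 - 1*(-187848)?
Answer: 78230802385/416458 ≈ 1.8785e+5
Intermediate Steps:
1/416458 - 1*(-187848) = 1/416458 + 187848 = 78230802385/416458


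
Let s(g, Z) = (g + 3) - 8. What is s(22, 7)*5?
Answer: 85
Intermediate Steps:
s(g, Z) = -5 + g (s(g, Z) = (3 + g) - 8 = -5 + g)
s(22, 7)*5 = (-5 + 22)*5 = 17*5 = 85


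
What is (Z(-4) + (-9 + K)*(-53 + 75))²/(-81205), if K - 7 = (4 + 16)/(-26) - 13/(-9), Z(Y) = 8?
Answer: -6120676/1111615245 ≈ -0.0055061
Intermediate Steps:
K = 898/117 (K = 7 + ((4 + 16)/(-26) - 13/(-9)) = 7 + (20*(-1/26) - 13*(-⅑)) = 7 + (-10/13 + 13/9) = 7 + 79/117 = 898/117 ≈ 7.6752)
(Z(-4) + (-9 + K)*(-53 + 75))²/(-81205) = (8 + (-9 + 898/117)*(-53 + 75))²/(-81205) = (8 - 155/117*22)²*(-1/81205) = (8 - 3410/117)²*(-1/81205) = (-2474/117)²*(-1/81205) = (6120676/13689)*(-1/81205) = -6120676/1111615245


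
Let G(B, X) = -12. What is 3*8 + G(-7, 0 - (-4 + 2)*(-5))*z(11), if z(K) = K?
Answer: -108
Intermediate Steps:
3*8 + G(-7, 0 - (-4 + 2)*(-5))*z(11) = 3*8 - 12*11 = 24 - 132 = -108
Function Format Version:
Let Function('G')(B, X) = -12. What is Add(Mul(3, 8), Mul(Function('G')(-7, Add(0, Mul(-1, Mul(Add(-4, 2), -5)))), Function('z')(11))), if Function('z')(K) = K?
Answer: -108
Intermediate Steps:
Add(Mul(3, 8), Mul(Function('G')(-7, Add(0, Mul(-1, Mul(Add(-4, 2), -5)))), Function('z')(11))) = Add(Mul(3, 8), Mul(-12, 11)) = Add(24, -132) = -108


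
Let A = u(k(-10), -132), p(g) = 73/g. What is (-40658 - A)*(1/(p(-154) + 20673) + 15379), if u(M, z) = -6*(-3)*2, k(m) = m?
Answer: -1992382627016670/3183569 ≈ -6.2583e+8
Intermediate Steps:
u(M, z) = 36 (u(M, z) = 18*2 = 36)
A = 36
(-40658 - A)*(1/(p(-154) + 20673) + 15379) = (-40658 - 1*36)*(1/(73/(-154) + 20673) + 15379) = (-40658 - 36)*(1/(73*(-1/154) + 20673) + 15379) = -40694*(1/(-73/154 + 20673) + 15379) = -40694*(1/(3183569/154) + 15379) = -40694*(154/3183569 + 15379) = -40694*48960107805/3183569 = -1992382627016670/3183569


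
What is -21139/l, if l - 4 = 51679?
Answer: -21139/51683 ≈ -0.40901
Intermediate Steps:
l = 51683 (l = 4 + 51679 = 51683)
-21139/l = -21139/51683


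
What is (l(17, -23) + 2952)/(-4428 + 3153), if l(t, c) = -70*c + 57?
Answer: -4619/1275 ≈ -3.6227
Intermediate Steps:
l(t, c) = 57 - 70*c
(l(17, -23) + 2952)/(-4428 + 3153) = ((57 - 70*(-23)) + 2952)/(-4428 + 3153) = ((57 + 1610) + 2952)/(-1275) = (1667 + 2952)*(-1/1275) = 4619*(-1/1275) = -4619/1275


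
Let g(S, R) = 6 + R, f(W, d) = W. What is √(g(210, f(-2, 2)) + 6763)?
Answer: √6767 ≈ 82.262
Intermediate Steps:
√(g(210, f(-2, 2)) + 6763) = √((6 - 2) + 6763) = √(4 + 6763) = √6767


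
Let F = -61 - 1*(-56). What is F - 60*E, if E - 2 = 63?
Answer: -3905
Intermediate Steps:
F = -5 (F = -61 + 56 = -5)
E = 65 (E = 2 + 63 = 65)
F - 60*E = -5 - 60*65 = -5 - 3900 = -3905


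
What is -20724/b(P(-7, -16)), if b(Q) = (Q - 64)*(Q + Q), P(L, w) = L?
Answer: -10362/497 ≈ -20.849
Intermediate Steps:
b(Q) = 2*Q*(-64 + Q) (b(Q) = (-64 + Q)*(2*Q) = 2*Q*(-64 + Q))
-20724/b(P(-7, -16)) = -20724*(-1/(14*(-64 - 7))) = -20724/(2*(-7)*(-71)) = -20724/994 = -20724*1/994 = -10362/497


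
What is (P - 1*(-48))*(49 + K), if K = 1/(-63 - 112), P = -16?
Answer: 274368/175 ≈ 1567.8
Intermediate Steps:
K = -1/175 (K = 1/(-175) = -1/175 ≈ -0.0057143)
(P - 1*(-48))*(49 + K) = (-16 - 1*(-48))*(49 - 1/175) = (-16 + 48)*(8574/175) = 32*(8574/175) = 274368/175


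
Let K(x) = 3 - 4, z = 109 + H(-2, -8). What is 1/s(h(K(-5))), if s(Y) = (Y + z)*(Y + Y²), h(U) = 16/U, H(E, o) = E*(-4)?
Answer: 1/24240 ≈ 4.1254e-5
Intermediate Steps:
H(E, o) = -4*E
z = 117 (z = 109 - 4*(-2) = 109 + 8 = 117)
K(x) = -1
s(Y) = (117 + Y)*(Y + Y²) (s(Y) = (Y + 117)*(Y + Y²) = (117 + Y)*(Y + Y²))
1/s(h(K(-5))) = 1/((16/(-1))*(117 + (16/(-1))² + 118*(16/(-1)))) = 1/((16*(-1))*(117 + (16*(-1))² + 118*(16*(-1)))) = 1/(-16*(117 + (-16)² + 118*(-16))) = 1/(-16*(117 + 256 - 1888)) = 1/(-16*(-1515)) = 1/24240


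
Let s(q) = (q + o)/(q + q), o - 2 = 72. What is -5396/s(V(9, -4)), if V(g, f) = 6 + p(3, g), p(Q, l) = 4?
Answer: -26980/21 ≈ -1284.8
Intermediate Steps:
o = 74 (o = 2 + 72 = 74)
V(g, f) = 10 (V(g, f) = 6 + 4 = 10)
s(q) = (74 + q)/(2*q) (s(q) = (q + 74)/(q + q) = (74 + q)/((2*q)) = (74 + q)*(1/(2*q)) = (74 + q)/(2*q))
-5396/s(V(9, -4)) = -5396*20/(74 + 10) = -5396/((1/2)*(1/10)*84) = -5396/21/5 = -5396*5/21 = -26980/21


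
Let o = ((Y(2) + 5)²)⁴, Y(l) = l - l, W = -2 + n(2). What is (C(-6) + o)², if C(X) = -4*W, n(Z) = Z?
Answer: 152587890625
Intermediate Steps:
W = 0 (W = -2 + 2 = 0)
Y(l) = 0
C(X) = 0 (C(X) = -4*0 = 0)
o = 390625 (o = ((0 + 5)²)⁴ = (5²)⁴ = 25⁴ = 390625)
(C(-6) + o)² = (0 + 390625)² = 390625² = 152587890625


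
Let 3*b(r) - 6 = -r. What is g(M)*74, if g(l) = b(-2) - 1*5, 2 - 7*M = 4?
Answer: -518/3 ≈ -172.67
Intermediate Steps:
M = -2/7 (M = 2/7 - 1/7*4 = 2/7 - 4/7 = -2/7 ≈ -0.28571)
b(r) = 2 - r/3 (b(r) = 2 + (-r)/3 = 2 - r/3)
g(l) = -7/3 (g(l) = (2 - 1/3*(-2)) - 1*5 = (2 + 2/3) - 5 = 8/3 - 5 = -7/3)
g(M)*74 = -7/3*74 = -518/3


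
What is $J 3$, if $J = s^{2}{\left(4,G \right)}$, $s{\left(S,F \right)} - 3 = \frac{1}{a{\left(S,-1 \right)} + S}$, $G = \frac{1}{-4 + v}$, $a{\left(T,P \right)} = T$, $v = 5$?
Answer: $\frac{1875}{64} \approx 29.297$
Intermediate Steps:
$G = 1$ ($G = \frac{1}{-4 + 5} = 1^{-1} = 1$)
$s{\left(S,F \right)} = 3 + \frac{1}{2 S}$ ($s{\left(S,F \right)} = 3 + \frac{1}{S + S} = 3 + \frac{1}{2 S}$)
$J = \frac{625}{64}$ ($J = \left(3 + \frac{1}{2 \cdot 4}\right)^{2} = \left(3 + \frac{1}{2} \cdot \frac{1}{4}\right)^{2} = \left(3 + \frac{1}{8}\right)^{2} = \left(\frac{25}{8}\right)^{2} = \frac{625}{64} \approx 9.7656$)
$J 3 = \frac{625}{64} \cdot 3 = \frac{1875}{64}$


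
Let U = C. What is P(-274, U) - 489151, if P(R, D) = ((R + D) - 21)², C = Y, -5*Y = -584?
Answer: -11434894/25 ≈ -4.5740e+5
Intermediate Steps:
Y = 584/5 (Y = -⅕*(-584) = 584/5 ≈ 116.80)
C = 584/5 ≈ 116.80
U = 584/5 ≈ 116.80
P(R, D) = (-21 + D + R)² (P(R, D) = ((D + R) - 21)² = (-21 + D + R)²)
P(-274, U) - 489151 = (-21 + 584/5 - 274)² - 489151 = (-891/5)² - 489151 = 793881/25 - 489151 = -11434894/25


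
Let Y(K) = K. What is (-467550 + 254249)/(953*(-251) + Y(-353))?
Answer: 213301/239556 ≈ 0.89040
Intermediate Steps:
(-467550 + 254249)/(953*(-251) + Y(-353)) = (-467550 + 254249)/(953*(-251) - 353) = -213301/(-239203 - 353) = -213301/(-239556) = -213301*(-1/239556) = 213301/239556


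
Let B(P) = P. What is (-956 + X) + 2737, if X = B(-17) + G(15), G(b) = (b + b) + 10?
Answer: 1804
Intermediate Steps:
G(b) = 10 + 2*b (G(b) = 2*b + 10 = 10 + 2*b)
X = 23 (X = -17 + (10 + 2*15) = -17 + (10 + 30) = -17 + 40 = 23)
(-956 + X) + 2737 = (-956 + 23) + 2737 = -933 + 2737 = 1804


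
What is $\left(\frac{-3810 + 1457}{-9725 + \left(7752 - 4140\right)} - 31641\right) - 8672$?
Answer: $- \frac{246431016}{6113} \approx -40313.0$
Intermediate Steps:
$\left(\frac{-3810 + 1457}{-9725 + \left(7752 - 4140\right)} - 31641\right) - 8672 = \left(- \frac{2353}{-9725 + \left(7752 - 4140\right)} - 31641\right) - 8672 = \left(- \frac{2353}{-9725 + 3612} - 31641\right) - 8672 = \left(- \frac{2353}{-6113} - 31641\right) - 8672 = \left(\left(-2353\right) \left(- \frac{1}{6113}\right) - 31641\right) - 8672 = \left(\frac{2353}{6113} - 31641\right) - 8672 = - \frac{193419080}{6113} - 8672 = - \frac{246431016}{6113}$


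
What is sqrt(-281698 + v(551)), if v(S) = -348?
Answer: I*sqrt(282046) ≈ 531.08*I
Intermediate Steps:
sqrt(-281698 + v(551)) = sqrt(-281698 - 348) = sqrt(-282046) = I*sqrt(282046)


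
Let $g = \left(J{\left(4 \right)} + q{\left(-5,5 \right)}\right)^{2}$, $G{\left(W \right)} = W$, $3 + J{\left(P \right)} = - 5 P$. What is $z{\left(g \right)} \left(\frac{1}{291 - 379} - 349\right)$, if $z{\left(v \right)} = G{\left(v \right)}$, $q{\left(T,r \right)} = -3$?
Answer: $- \frac{5190497}{22} \approx -2.3593 \cdot 10^{5}$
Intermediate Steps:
$J{\left(P \right)} = -3 - 5 P$
$g = 676$ ($g = \left(\left(-3 - 20\right) - 3\right)^{2} = \left(-23 - 3\right)^{2} = \left(-26\right)^{2} = 676$)
$z{\left(v \right)} = v$
$z{\left(g \right)} \left(\frac{1}{291 - 379} - 349\right) = 676 \left(\frac{1}{291 - 379} - 349\right) = 676 \left(\frac{1}{-88} - 349\right) = 676 \left(- \frac{1}{88} - 349\right) = 676 \left(- \frac{30713}{88}\right) = - \frac{5190497}{22}$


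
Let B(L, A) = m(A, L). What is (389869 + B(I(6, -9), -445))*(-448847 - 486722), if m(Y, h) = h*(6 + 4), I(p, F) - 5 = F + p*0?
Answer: -364711927701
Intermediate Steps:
I(p, F) = 5 + F (I(p, F) = 5 + (F + p*0) = 5 + (F + 0) = 5 + F)
m(Y, h) = 10*h (m(Y, h) = h*10 = 10*h)
B(L, A) = 10*L
(389869 + B(I(6, -9), -445))*(-448847 - 486722) = (389869 + 10*(5 - 9))*(-448847 - 486722) = (389869 + 10*(-4))*(-935569) = (389869 - 40)*(-935569) = 389829*(-935569) = -364711927701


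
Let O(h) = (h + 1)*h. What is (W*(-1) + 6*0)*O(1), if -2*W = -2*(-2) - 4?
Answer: 0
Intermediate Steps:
W = 0 (W = -(-2*(-2) - 4)/2 = -(4 - 4)/2 = -1/2*0 = 0)
O(h) = h*(1 + h) (O(h) = (1 + h)*h = h*(1 + h))
(W*(-1) + 6*0)*O(1) = (0*(-1) + 6*0)*(1*(1 + 1)) = (0 + 0)*(1*2) = 0*2 = 0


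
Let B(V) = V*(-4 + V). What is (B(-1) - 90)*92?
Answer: -7820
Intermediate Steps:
(B(-1) - 90)*92 = (-(-4 - 1) - 90)*92 = (-1*(-5) - 90)*92 = (5 - 90)*92 = -85*92 = -7820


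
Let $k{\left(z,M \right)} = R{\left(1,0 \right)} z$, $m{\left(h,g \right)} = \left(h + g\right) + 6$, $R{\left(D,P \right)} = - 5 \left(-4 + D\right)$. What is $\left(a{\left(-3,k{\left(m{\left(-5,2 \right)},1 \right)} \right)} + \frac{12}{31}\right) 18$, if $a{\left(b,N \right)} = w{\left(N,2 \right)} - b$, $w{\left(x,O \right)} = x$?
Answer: $\frac{27000}{31} \approx 870.97$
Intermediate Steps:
$R{\left(D,P \right)} = 20 - 5 D$
$m{\left(h,g \right)} = 6 + g + h$ ($m{\left(h,g \right)} = \left(g + h\right) + 6 = 6 + g + h$)
$k{\left(z,M \right)} = 15 z$ ($k{\left(z,M \right)} = \left(20 - 5\right) z = 15 z$)
$a{\left(b,N \right)} = N - b$
$\left(a{\left(-3,k{\left(m{\left(-5,2 \right)},1 \right)} \right)} + \frac{12}{31}\right) 18 = \left(\left(15 \left(6 + 2 - 5\right) - -3\right) + \frac{12}{31}\right) 18 = \left(\left(15 \cdot 3 + 3\right) + 12 \cdot \frac{1}{31}\right) 18 = \left(\left(45 + 3\right) + \frac{12}{31}\right) 18 = \left(48 + \frac{12}{31}\right) 18 = \frac{1500}{31} \cdot 18 = \frac{27000}{31}$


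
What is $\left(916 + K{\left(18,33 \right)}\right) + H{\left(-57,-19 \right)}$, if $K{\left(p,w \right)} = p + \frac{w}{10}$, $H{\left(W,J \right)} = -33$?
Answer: $\frac{9043}{10} \approx 904.3$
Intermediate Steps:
$K{\left(p,w \right)} = p + \frac{w}{10}$ ($K{\left(p,w \right)} = p + w \frac{1}{10} = p + \frac{w}{10}$)
$\left(916 + K{\left(18,33 \right)}\right) + H{\left(-57,-19 \right)} = \left(916 + \left(18 + \frac{1}{10} \cdot 33\right)\right) - 33 = \left(916 + \left(18 + \frac{33}{10}\right)\right) - 33 = \left(916 + \frac{213}{10}\right) - 33 = \frac{9373}{10} - 33 = \frac{9043}{10}$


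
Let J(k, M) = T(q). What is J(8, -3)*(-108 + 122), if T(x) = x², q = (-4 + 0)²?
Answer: 3584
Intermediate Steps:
q = 16 (q = (-4)² = 16)
J(k, M) = 256 (J(k, M) = 16² = 256)
J(8, -3)*(-108 + 122) = 256*(-108 + 122) = 256*14 = 3584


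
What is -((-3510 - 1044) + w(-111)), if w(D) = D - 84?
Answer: 4749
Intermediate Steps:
w(D) = -84 + D
-((-3510 - 1044) + w(-111)) = -((-3510 - 1044) + (-84 - 111)) = -(-4554 - 195) = -1*(-4749) = 4749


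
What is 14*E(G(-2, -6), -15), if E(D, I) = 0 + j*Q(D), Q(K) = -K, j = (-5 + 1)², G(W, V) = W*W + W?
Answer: -448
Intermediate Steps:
G(W, V) = W + W² (G(W, V) = W² + W = W + W²)
j = 16 (j = (-4)² = 16)
E(D, I) = -16*D (E(D, I) = 0 + 16*(-D) = 0 - 16*D = -16*D)
14*E(G(-2, -6), -15) = 14*(-(-32)*(1 - 2)) = 14*(-(-32)*(-1)) = 14*(-16*2) = 14*(-32) = -448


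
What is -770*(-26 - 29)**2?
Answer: -2329250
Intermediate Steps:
-770*(-26 - 29)**2 = -770*(-55)**2 = -770*3025 = -2329250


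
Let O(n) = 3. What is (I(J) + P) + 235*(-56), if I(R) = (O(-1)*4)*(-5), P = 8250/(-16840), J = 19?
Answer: -22263305/1684 ≈ -13220.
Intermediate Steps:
P = -825/1684 (P = 8250*(-1/16840) = -825/1684 ≈ -0.48990)
I(R) = -60 (I(R) = (3*4)*(-5) = 12*(-5) = -60)
(I(J) + P) + 235*(-56) = (-60 - 825/1684) + 235*(-56) = -101865/1684 - 13160 = -22263305/1684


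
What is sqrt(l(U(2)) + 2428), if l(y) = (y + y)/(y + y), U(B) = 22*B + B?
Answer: sqrt(2429) ≈ 49.285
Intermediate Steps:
U(B) = 23*B
l(y) = 1 (l(y) = (2*y)/((2*y)) = (2*y)*(1/(2*y)) = 1)
sqrt(l(U(2)) + 2428) = sqrt(1 + 2428) = sqrt(2429)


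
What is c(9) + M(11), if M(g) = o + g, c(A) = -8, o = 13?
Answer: 16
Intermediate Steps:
M(g) = 13 + g
c(9) + M(11) = -8 + (13 + 11) = -8 + 24 = 16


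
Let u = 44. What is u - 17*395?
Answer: -6671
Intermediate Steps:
u - 17*395 = 44 - 17*395 = 44 - 6715 = -6671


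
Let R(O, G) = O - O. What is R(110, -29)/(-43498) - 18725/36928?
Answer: -18725/36928 ≈ -0.50707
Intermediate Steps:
R(O, G) = 0
R(110, -29)/(-43498) - 18725/36928 = 0/(-43498) - 18725/36928 = 0*(-1/43498) - 18725*1/36928 = 0 - 18725/36928 = -18725/36928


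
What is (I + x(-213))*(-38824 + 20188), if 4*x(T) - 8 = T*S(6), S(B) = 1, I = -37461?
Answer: 699078291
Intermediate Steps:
x(T) = 2 + T/4 (x(T) = 2 + (T*1)/4 = 2 + T/4)
(I + x(-213))*(-38824 + 20188) = (-37461 + (2 + (¼)*(-213)))*(-38824 + 20188) = (-37461 + (2 - 213/4))*(-18636) = (-37461 - 205/4)*(-18636) = -150049/4*(-18636) = 699078291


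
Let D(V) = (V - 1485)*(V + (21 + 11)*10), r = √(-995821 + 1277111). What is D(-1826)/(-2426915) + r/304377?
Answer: -4986366/2426915 + √281290/304377 ≈ -2.0529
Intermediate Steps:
r = √281290 ≈ 530.37
D(V) = (-1485 + V)*(320 + V) (D(V) = (-1485 + V)*(V + 32*10) = (-1485 + V)*(V + 320) = (-1485 + V)*(320 + V))
D(-1826)/(-2426915) + r/304377 = (-475200 + (-1826)² - 1165*(-1826))/(-2426915) + √281290/304377 = (-475200 + 3334276 + 2127290)*(-1/2426915) + √281290*(1/304377) = 4986366*(-1/2426915) + √281290/304377 = -4986366/2426915 + √281290/304377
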